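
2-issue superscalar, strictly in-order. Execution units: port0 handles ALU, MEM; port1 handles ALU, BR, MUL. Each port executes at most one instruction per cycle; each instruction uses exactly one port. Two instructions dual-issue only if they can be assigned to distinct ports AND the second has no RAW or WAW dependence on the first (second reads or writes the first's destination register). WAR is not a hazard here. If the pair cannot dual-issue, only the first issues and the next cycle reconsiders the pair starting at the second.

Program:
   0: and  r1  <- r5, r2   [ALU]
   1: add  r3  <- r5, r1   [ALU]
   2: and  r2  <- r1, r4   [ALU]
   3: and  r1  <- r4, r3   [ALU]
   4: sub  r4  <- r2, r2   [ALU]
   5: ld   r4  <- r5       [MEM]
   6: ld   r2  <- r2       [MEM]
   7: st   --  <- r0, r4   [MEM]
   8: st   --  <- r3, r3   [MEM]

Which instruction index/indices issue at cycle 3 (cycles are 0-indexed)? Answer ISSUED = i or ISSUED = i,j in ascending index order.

[0] i0  and  -- RAW r1
[1] i1&i2  add;and  -- dual
[2] i3&i4  and;sub  -- dual
[3] i5  ld  -- no-port MEM/MEM
[4] i6  ld  -- no-port MEM/MEM
[5] i7  st  -- no-port MEM/MEM
[6] i8  st  -- tail

ISSUED = 5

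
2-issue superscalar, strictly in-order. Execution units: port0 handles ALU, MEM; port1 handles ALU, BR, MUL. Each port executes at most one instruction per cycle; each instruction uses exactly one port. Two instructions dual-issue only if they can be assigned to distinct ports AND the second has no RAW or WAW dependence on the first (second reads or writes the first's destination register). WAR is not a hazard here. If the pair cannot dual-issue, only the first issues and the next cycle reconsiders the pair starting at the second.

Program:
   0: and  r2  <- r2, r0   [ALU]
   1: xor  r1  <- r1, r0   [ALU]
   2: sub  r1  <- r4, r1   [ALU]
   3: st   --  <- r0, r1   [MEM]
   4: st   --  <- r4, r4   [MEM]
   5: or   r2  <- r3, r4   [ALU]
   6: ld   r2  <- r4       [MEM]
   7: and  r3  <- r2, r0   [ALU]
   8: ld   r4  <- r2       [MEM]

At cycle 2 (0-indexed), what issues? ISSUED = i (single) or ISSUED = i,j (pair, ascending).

  cy0 -> i0/i1 (and.ALU/xor.ALU) dual
  cy1 -> i2 (sub.ALU) RAW r1
  cy2 -> i3 (st.MEM) no-port MEM/MEM
  cy3 -> i4/i5 (st.MEM/or.ALU) dual
  cy4 -> i6 (ld.MEM) RAW r2
  cy5 -> i7/i8 (and.ALU/ld.MEM) dual

ISSUED = 3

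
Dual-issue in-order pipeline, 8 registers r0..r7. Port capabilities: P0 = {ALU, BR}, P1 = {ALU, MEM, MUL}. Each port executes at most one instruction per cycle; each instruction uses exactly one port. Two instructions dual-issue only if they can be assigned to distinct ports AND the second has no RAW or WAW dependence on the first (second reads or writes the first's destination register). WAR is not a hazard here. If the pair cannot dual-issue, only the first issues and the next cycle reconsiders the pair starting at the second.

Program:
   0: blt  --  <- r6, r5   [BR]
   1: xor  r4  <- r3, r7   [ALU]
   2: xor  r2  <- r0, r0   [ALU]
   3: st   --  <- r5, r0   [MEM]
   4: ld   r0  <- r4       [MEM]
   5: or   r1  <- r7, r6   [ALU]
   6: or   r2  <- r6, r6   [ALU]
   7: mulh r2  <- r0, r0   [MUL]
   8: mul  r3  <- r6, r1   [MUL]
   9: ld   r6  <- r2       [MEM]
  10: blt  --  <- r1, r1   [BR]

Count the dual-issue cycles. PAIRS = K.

PAIRS = 4

c0: i0,i1 blt.BR+xor.ALU  pair
c1: i2,i3 xor.ALU+st.MEM  pair
c2: i4,i5 ld.MEM+or.ALU  pair
c3: i6 or.ALU  WAW r2
c4: i7 mulh.MUL  no-port MUL/MUL
c5: i8 mul.MUL  no-port MUL/MEM
c6: i9,i10 ld.MEM+blt.BR  pair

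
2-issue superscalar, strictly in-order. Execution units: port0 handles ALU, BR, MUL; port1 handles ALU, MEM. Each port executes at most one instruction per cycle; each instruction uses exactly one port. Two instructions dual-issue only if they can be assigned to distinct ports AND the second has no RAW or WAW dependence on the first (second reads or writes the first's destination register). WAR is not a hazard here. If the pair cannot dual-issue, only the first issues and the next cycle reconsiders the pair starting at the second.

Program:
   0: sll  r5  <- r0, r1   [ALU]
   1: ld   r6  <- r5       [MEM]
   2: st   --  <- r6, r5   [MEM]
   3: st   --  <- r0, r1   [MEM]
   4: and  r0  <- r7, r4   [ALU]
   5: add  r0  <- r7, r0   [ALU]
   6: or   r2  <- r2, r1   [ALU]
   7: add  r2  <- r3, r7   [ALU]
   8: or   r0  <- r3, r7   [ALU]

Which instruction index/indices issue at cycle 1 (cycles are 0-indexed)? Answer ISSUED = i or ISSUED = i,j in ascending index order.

[0] i0  sll  -- RAW r5
[1] i1  ld  -- no-port MEM/MEM
[2] i2  st  -- no-port MEM/MEM
[3] i3,i4  st+and  -- dual
[4] i5,i6  add+or  -- dual
[5] i7,i8  add+or  -- dual

ISSUED = 1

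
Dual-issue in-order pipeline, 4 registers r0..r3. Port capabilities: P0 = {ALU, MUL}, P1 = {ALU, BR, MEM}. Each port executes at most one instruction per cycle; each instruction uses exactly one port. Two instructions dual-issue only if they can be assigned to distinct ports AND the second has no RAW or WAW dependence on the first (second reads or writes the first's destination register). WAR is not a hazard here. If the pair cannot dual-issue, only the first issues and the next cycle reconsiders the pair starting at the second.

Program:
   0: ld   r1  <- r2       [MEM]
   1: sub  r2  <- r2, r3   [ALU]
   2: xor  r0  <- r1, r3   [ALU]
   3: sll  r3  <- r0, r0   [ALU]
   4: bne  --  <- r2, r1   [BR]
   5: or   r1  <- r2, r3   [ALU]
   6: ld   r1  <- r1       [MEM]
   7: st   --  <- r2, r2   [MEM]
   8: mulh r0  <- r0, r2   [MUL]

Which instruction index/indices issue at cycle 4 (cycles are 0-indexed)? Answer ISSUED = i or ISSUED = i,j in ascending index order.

ISSUED = 6

  cy0 -> i0+i1 (ld;sub) pair
  cy1 -> i2 (xor) RAW r0
  cy2 -> i3+i4 (sll;bne) pair
  cy3 -> i5 (or) RAW+WAW r1
  cy4 -> i6 (ld) no-port MEM/MEM
  cy5 -> i7+i8 (st;mulh) pair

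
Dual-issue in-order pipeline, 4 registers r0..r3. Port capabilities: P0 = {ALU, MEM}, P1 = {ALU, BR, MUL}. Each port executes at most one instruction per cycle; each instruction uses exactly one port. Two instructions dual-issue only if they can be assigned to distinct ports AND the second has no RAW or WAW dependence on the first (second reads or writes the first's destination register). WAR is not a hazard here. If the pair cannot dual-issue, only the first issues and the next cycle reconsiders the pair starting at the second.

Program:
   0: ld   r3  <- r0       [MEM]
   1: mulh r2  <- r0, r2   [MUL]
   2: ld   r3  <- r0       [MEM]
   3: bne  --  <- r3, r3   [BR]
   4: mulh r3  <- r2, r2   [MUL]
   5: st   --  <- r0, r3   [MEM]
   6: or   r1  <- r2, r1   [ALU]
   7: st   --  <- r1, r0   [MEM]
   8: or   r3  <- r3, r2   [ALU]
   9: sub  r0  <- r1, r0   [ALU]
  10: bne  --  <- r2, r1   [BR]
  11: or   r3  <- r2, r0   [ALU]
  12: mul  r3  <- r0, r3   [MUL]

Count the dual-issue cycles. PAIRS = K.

0. ld+mulh @i0&i1  | dual
1. ld @i2  | RAW r3
2. bne @i3  | no-port BR/MUL
3. mulh @i4  | RAW r3
4. st+or @i5&i6  | dual
5. st+or @i7&i8  | dual
6. sub+bne @i9&i10  | dual
7. or @i11  | RAW+WAW r3
8. mul @i12  | tail

PAIRS = 4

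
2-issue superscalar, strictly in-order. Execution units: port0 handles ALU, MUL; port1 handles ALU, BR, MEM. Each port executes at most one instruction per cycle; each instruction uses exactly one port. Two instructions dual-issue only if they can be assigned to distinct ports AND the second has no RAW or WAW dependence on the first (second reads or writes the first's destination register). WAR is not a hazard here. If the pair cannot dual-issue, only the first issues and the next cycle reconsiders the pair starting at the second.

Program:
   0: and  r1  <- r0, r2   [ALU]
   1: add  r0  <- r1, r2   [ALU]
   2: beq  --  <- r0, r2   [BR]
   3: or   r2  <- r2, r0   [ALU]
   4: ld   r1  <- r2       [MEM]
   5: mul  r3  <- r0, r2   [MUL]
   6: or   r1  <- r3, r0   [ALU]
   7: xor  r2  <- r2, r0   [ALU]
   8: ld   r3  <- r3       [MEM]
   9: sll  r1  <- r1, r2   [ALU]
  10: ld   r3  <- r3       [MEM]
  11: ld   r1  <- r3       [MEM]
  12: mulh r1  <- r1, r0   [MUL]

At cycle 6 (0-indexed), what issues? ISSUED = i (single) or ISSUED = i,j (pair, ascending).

ISSUED = 10

0. and @i0  | RAW r1
1. add @i1  | RAW r0
2. beq/or @i2/i3  | pair
3. ld/mul @i4/i5  | pair
4. or/xor @i6/i7  | pair
5. ld/sll @i8/i9  | pair
6. ld @i10  | no-port MEM/MEM
7. ld @i11  | RAW+WAW r1
8. mulh @i12  | tail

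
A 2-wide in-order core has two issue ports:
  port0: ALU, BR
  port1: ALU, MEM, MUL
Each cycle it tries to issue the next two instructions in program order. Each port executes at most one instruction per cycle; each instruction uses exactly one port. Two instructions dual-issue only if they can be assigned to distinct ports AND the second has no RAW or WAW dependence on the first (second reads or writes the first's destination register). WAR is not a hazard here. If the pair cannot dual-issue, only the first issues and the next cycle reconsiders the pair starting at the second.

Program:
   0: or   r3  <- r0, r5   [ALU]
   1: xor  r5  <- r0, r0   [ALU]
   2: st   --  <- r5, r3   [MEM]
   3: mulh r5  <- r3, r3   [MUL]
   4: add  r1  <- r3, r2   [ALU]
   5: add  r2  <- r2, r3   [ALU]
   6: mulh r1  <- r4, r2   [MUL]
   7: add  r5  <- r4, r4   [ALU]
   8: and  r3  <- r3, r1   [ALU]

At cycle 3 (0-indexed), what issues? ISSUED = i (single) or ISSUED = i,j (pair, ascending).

[0] i0&i1  or;xor  -- pair
[1] i2  st  -- no-port MEM/MUL
[2] i3&i4  mulh;add  -- pair
[3] i5  add  -- RAW r2
[4] i6&i7  mulh;add  -- pair
[5] i8  and  -- tail

ISSUED = 5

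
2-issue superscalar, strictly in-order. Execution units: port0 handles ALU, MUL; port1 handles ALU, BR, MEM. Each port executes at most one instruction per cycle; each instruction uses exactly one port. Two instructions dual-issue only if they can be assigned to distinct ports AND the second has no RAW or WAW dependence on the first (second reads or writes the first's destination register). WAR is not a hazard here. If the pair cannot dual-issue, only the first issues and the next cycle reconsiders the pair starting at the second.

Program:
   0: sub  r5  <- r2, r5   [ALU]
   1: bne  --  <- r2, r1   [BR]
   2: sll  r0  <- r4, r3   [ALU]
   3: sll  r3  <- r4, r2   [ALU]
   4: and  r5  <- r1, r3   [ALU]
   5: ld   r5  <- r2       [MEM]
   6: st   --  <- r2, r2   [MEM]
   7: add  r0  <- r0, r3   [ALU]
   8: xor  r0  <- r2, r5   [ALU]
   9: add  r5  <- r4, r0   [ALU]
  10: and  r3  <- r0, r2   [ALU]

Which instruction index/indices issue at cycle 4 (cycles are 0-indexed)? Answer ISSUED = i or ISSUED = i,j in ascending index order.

c0: i0+i1 sub.ALU;bne.BR  2-wide
c1: i2+i3 sll.ALU;sll.ALU  2-wide
c2: i4 and.ALU  WAW r5
c3: i5 ld.MEM  no-port MEM/MEM
c4: i6+i7 st.MEM;add.ALU  2-wide
c5: i8 xor.ALU  RAW r0
c6: i9+i10 add.ALU;and.ALU  2-wide

ISSUED = 6,7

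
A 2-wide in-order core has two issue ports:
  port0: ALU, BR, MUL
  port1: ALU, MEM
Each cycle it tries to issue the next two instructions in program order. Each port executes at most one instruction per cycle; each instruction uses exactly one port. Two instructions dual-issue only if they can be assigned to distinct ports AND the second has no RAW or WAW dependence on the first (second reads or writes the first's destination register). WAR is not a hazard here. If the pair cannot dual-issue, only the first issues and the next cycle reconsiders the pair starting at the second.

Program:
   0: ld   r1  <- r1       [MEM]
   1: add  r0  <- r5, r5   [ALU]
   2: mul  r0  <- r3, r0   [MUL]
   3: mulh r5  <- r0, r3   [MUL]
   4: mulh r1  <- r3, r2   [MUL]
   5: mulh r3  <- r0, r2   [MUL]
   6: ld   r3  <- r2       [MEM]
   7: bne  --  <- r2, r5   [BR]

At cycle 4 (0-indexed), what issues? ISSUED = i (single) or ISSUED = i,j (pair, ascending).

ISSUED = 5

0. ld/add @i0&i1  | 2-wide
1. mul @i2  | no-port MUL/MUL
2. mulh @i3  | no-port MUL/MUL
3. mulh @i4  | no-port MUL/MUL
4. mulh @i5  | WAW r3
5. ld/bne @i6&i7  | 2-wide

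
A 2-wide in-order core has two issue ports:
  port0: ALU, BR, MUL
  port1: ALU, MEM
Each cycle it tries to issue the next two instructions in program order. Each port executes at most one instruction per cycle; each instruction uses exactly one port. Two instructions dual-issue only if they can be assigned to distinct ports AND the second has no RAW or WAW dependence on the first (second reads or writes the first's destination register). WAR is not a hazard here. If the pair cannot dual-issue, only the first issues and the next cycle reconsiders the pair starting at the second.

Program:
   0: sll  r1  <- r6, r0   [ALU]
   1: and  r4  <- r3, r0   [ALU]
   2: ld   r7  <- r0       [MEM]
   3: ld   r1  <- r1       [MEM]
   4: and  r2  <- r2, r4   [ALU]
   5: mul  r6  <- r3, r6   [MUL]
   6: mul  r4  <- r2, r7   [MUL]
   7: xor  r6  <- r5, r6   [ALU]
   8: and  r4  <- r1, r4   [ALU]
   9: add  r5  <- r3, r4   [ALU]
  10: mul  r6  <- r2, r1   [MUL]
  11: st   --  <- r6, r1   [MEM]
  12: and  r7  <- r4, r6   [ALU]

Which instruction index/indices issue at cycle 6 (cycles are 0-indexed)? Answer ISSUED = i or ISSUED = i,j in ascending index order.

  cy0 -> i0+i1 (sll.ALU+and.ALU) 2-wide
  cy1 -> i2 (ld.MEM) no-port MEM/MEM
  cy2 -> i3+i4 (ld.MEM+and.ALU) 2-wide
  cy3 -> i5 (mul.MUL) no-port MUL/MUL
  cy4 -> i6+i7 (mul.MUL+xor.ALU) 2-wide
  cy5 -> i8 (and.ALU) RAW r4
  cy6 -> i9+i10 (add.ALU+mul.MUL) 2-wide
  cy7 -> i11+i12 (st.MEM+and.ALU) 2-wide

ISSUED = 9,10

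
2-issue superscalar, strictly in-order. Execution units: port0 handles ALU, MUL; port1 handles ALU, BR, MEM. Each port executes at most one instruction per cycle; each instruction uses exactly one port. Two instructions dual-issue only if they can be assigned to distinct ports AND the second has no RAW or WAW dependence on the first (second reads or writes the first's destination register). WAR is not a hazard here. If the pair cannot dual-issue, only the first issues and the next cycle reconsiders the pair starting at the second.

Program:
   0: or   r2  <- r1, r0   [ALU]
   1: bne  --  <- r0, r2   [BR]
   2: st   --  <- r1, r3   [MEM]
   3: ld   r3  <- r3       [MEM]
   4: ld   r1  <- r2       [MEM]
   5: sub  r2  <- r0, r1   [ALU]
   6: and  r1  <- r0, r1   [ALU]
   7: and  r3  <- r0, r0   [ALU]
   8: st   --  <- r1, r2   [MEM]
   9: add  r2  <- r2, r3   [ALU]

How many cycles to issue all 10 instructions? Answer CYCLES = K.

c0: i0 or  RAW r2
c1: i1 bne  no-port BR/MEM
c2: i2 st  no-port MEM/MEM
c3: i3 ld  no-port MEM/MEM
c4: i4 ld  RAW r1
c5: i5+i6 sub and  2-wide
c6: i7+i8 and st  2-wide
c7: i9 add  tail

CYCLES = 8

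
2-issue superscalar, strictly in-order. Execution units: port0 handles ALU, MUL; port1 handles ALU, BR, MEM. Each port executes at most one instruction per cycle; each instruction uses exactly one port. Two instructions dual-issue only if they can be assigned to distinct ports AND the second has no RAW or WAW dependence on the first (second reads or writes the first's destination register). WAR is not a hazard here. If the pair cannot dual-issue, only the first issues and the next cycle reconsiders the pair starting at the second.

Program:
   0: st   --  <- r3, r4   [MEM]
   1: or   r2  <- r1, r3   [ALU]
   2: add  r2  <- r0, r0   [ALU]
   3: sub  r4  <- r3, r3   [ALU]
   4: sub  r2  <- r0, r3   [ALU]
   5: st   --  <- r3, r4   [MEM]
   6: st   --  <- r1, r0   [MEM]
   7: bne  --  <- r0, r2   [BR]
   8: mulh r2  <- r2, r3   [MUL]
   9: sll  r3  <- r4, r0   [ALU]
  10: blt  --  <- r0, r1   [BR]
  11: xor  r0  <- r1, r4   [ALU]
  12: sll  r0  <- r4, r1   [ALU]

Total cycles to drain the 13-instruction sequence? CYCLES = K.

CYCLES = 8

c0: i0&i1 st;or  2-wide
c1: i2&i3 add;sub  2-wide
c2: i4&i5 sub;st  2-wide
c3: i6 st  no-port MEM/BR
c4: i7&i8 bne;mulh  2-wide
c5: i9&i10 sll;blt  2-wide
c6: i11 xor  WAW r0
c7: i12 sll  tail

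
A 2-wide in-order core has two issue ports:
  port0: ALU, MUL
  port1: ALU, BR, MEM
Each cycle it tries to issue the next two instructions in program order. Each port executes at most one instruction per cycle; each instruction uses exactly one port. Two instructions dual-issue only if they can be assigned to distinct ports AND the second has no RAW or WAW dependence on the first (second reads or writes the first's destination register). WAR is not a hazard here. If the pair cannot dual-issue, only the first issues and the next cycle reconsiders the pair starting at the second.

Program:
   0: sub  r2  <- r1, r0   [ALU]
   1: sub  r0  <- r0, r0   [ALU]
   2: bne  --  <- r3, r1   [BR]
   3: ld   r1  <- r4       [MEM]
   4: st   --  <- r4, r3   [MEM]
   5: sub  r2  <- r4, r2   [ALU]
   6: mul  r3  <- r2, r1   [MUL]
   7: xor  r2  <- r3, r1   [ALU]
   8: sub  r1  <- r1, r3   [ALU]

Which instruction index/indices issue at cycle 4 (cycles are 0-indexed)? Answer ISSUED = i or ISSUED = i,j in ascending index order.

ISSUED = 6

#0 head=0: sub;sub i0+i1 dual
#1 head=2: bne i2 no-port BR/MEM
#2 head=3: ld i3 no-port MEM/MEM
#3 head=4: st;sub i4+i5 dual
#4 head=6: mul i6 RAW r3
#5 head=7: xor;sub i7+i8 dual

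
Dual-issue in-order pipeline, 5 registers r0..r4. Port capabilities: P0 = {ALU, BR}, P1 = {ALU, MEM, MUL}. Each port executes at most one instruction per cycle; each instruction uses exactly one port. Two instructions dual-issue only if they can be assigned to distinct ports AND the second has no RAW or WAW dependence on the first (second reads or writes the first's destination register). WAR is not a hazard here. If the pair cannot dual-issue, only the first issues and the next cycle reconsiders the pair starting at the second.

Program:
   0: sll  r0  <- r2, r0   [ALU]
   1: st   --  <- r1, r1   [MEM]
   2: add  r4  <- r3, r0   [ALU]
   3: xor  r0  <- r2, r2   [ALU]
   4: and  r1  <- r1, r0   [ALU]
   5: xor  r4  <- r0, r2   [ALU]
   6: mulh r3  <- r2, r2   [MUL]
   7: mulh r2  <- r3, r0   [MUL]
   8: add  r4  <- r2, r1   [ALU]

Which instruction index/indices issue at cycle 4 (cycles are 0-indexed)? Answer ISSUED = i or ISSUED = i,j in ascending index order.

ISSUED = 7

  cy0 -> i0,i1 (sll/st) pair
  cy1 -> i2,i3 (add/xor) pair
  cy2 -> i4,i5 (and/xor) pair
  cy3 -> i6 (mulh) no-port MUL/MUL
  cy4 -> i7 (mulh) RAW r2
  cy5 -> i8 (add) tail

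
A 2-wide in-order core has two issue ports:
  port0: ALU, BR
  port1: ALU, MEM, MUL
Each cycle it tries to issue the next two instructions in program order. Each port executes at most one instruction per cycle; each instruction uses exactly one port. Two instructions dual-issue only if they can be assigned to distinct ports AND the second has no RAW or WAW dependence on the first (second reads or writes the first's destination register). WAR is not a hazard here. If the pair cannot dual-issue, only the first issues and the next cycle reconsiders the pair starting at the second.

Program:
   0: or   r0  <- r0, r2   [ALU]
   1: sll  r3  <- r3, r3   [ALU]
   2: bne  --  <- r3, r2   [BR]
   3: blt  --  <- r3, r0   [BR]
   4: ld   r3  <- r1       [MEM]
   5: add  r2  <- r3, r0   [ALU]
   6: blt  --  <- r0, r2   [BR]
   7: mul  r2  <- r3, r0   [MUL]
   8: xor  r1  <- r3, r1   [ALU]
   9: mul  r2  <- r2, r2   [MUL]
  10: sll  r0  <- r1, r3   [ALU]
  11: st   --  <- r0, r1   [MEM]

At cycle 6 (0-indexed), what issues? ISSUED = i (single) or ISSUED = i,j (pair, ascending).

0. or.ALU sll.ALU @i0,i1  | dual
1. bne.BR @i2  | no-port BR/BR
2. blt.BR ld.MEM @i3,i4  | dual
3. add.ALU @i5  | RAW r2
4. blt.BR mul.MUL @i6,i7  | dual
5. xor.ALU mul.MUL @i8,i9  | dual
6. sll.ALU @i10  | RAW r0
7. st.MEM @i11  | tail

ISSUED = 10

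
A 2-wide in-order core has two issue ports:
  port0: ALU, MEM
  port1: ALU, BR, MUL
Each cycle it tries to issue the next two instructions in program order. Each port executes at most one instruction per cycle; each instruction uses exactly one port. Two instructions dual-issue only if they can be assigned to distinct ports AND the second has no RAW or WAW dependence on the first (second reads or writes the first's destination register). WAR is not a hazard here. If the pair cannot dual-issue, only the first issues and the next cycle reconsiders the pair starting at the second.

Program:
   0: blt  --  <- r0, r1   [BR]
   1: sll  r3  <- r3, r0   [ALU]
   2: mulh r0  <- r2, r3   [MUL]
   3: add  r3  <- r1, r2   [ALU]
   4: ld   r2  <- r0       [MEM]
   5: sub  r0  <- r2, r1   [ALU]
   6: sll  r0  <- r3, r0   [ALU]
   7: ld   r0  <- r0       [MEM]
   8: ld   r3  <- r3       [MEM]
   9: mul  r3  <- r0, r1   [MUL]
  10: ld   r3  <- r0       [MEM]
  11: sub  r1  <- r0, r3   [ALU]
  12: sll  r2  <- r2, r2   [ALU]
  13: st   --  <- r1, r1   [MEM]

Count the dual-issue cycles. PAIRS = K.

PAIRS = 3

c0: i0,i1 blt sll  dual
c1: i2,i3 mulh add  dual
c2: i4 ld  RAW r2
c3: i5 sub  RAW+WAW r0
c4: i6 sll  RAW+WAW r0
c5: i7 ld  no-port MEM/MEM
c6: i8 ld  WAW r3
c7: i9 mul  WAW r3
c8: i10 ld  RAW r3
c9: i11,i12 sub sll  dual
c10: i13 st  tail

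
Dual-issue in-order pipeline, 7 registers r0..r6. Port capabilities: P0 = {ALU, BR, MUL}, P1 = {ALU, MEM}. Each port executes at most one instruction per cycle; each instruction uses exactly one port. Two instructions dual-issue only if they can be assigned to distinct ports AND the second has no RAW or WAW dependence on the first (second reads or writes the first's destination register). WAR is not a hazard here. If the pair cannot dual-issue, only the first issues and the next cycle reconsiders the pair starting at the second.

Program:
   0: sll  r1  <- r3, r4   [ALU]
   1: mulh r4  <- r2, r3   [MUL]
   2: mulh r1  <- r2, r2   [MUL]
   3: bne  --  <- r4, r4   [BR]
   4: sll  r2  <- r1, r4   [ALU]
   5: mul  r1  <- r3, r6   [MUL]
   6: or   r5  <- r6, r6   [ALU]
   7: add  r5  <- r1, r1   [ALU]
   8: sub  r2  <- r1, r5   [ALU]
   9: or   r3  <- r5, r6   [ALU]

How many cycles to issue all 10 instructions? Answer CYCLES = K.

CYCLES = 6

c0: i0+i1 sll+mulh  2-wide
c1: i2 mulh  no-port MUL/BR
c2: i3+i4 bne+sll  2-wide
c3: i5+i6 mul+or  2-wide
c4: i7 add  RAW r5
c5: i8+i9 sub+or  2-wide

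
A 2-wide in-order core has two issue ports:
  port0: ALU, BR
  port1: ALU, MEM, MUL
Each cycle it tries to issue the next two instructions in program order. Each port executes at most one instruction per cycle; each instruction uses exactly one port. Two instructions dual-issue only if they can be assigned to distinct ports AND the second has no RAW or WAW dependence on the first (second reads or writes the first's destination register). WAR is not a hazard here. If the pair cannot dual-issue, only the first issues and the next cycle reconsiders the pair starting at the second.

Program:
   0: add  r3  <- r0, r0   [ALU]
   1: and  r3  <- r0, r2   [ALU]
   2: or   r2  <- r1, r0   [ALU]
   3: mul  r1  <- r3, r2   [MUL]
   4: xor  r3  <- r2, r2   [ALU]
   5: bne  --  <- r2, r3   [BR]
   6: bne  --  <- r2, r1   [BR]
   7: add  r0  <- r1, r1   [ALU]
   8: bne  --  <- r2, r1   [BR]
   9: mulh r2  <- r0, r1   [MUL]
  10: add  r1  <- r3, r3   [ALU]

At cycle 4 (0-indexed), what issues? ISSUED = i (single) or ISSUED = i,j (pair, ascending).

ISSUED = 6,7

t=0 i0:add ; WAW r3
t=1 i1+i2:and/or ; 2-wide
t=2 i3+i4:mul/xor ; 2-wide
t=3 i5:bne ; no-port BR/BR
t=4 i6+i7:bne/add ; 2-wide
t=5 i8+i9:bne/mulh ; 2-wide
t=6 i10:add ; tail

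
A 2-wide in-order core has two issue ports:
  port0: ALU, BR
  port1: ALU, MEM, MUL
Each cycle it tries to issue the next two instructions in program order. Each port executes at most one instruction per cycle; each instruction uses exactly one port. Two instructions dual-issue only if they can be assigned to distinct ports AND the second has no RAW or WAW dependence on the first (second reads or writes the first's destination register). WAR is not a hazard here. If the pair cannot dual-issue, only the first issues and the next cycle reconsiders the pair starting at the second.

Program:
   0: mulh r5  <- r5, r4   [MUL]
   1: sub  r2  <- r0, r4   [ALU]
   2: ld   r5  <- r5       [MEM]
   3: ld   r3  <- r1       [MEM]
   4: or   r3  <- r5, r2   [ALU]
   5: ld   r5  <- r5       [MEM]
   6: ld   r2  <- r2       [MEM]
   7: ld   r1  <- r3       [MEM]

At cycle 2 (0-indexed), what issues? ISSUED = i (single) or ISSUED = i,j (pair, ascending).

  cy0 -> i0&i1 (mulh.MUL+sub.ALU) dual
  cy1 -> i2 (ld.MEM) no-port MEM/MEM
  cy2 -> i3 (ld.MEM) WAW r3
  cy3 -> i4&i5 (or.ALU+ld.MEM) dual
  cy4 -> i6 (ld.MEM) no-port MEM/MEM
  cy5 -> i7 (ld.MEM) tail

ISSUED = 3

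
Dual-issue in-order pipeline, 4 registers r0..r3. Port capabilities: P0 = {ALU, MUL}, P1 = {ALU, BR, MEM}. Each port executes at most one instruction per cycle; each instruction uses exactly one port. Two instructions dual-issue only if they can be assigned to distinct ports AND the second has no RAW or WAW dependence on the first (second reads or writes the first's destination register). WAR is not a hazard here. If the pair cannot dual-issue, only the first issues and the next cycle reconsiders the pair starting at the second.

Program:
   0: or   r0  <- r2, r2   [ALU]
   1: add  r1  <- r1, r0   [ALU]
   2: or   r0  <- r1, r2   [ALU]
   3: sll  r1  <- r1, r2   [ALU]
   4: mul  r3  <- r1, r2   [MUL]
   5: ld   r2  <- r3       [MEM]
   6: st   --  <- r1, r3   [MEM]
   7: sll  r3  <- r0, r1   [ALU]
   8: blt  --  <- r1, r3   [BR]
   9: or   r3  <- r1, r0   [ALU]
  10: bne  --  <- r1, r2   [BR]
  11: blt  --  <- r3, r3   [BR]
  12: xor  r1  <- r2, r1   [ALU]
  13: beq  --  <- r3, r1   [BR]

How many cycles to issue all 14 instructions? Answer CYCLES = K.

[0] i0  or.ALU  -- RAW r0
[1] i1  add.ALU  -- RAW r1
[2] i2/i3  or.ALU+sll.ALU  -- 2-wide
[3] i4  mul.MUL  -- RAW r3
[4] i5  ld.MEM  -- no-port MEM/MEM
[5] i6/i7  st.MEM+sll.ALU  -- 2-wide
[6] i8/i9  blt.BR+or.ALU  -- 2-wide
[7] i10  bne.BR  -- no-port BR/BR
[8] i11/i12  blt.BR+xor.ALU  -- 2-wide
[9] i13  beq.BR  -- tail

CYCLES = 10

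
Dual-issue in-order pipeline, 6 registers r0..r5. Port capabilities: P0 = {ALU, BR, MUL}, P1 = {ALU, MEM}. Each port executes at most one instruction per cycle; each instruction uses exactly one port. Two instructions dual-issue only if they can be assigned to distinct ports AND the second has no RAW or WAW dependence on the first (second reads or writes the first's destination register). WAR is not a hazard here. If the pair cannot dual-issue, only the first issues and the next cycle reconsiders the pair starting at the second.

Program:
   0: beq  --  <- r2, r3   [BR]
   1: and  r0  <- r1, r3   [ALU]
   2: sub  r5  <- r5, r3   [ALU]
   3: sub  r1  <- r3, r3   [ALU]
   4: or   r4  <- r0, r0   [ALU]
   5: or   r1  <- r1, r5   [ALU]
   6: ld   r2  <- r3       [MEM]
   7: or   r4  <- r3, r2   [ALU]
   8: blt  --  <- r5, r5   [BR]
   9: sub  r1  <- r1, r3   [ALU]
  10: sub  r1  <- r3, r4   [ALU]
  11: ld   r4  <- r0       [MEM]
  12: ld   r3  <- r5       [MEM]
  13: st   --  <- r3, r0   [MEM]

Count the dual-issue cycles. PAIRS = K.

PAIRS = 5

[0] i0,i1  beq;and  -- dual
[1] i2,i3  sub;sub  -- dual
[2] i4,i5  or;or  -- dual
[3] i6  ld  -- RAW r2
[4] i7,i8  or;blt  -- dual
[5] i9  sub  -- WAW r1
[6] i10,i11  sub;ld  -- dual
[7] i12  ld  -- no-port MEM/MEM
[8] i13  st  -- tail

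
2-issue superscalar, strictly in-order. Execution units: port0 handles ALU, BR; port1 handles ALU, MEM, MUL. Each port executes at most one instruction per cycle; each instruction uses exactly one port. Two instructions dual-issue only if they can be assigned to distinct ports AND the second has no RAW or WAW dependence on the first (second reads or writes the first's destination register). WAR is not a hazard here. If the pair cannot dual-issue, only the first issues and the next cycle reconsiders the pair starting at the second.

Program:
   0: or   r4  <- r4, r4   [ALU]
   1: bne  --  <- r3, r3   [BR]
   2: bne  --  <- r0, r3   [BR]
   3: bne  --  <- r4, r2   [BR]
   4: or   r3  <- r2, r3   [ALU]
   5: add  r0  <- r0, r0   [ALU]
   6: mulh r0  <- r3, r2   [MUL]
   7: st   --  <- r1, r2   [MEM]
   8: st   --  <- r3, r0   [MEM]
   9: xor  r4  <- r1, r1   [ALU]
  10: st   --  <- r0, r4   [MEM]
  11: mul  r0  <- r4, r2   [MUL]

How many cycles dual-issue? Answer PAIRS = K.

c0: i0&i1 or.ALU+bne.BR  dual
c1: i2 bne.BR  no-port BR/BR
c2: i3&i4 bne.BR+or.ALU  dual
c3: i5 add.ALU  WAW r0
c4: i6 mulh.MUL  no-port MUL/MEM
c5: i7 st.MEM  no-port MEM/MEM
c6: i8&i9 st.MEM+xor.ALU  dual
c7: i10 st.MEM  no-port MEM/MUL
c8: i11 mul.MUL  tail

PAIRS = 3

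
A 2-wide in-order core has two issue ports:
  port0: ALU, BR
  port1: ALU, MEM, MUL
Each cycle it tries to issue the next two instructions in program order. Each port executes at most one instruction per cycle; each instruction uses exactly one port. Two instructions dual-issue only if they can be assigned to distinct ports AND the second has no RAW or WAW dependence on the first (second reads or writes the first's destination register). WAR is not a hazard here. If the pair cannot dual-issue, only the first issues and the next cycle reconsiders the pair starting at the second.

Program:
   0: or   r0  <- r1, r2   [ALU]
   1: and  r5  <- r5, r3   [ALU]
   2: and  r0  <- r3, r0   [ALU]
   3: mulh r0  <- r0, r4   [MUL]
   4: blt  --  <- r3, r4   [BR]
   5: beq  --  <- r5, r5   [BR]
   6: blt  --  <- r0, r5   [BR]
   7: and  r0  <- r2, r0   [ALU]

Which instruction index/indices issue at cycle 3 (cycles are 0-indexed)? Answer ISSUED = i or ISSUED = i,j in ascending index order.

ISSUED = 5

  cy0 -> i0/i1 (or.ALU/and.ALU) 2-wide
  cy1 -> i2 (and.ALU) RAW+WAW r0
  cy2 -> i3/i4 (mulh.MUL/blt.BR) 2-wide
  cy3 -> i5 (beq.BR) no-port BR/BR
  cy4 -> i6/i7 (blt.BR/and.ALU) 2-wide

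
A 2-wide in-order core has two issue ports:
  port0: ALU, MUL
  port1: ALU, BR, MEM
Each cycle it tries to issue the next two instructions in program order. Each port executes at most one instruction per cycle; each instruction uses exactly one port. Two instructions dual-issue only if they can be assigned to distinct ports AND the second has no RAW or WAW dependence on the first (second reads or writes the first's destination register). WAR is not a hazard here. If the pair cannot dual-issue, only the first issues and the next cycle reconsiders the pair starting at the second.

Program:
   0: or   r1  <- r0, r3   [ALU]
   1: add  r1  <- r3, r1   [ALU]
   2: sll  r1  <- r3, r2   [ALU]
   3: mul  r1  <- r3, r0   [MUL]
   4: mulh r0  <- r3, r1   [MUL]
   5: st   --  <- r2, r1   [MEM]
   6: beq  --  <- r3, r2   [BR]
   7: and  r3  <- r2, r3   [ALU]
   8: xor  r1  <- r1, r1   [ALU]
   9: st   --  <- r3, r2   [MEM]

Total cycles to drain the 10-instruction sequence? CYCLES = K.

c0: i0 or.ALU  RAW+WAW r1
c1: i1 add.ALU  WAW r1
c2: i2 sll.ALU  WAW r1
c3: i3 mul.MUL  no-port MUL/MUL
c4: i4&i5 mulh.MUL;st.MEM  2-wide
c5: i6&i7 beq.BR;and.ALU  2-wide
c6: i8&i9 xor.ALU;st.MEM  2-wide

CYCLES = 7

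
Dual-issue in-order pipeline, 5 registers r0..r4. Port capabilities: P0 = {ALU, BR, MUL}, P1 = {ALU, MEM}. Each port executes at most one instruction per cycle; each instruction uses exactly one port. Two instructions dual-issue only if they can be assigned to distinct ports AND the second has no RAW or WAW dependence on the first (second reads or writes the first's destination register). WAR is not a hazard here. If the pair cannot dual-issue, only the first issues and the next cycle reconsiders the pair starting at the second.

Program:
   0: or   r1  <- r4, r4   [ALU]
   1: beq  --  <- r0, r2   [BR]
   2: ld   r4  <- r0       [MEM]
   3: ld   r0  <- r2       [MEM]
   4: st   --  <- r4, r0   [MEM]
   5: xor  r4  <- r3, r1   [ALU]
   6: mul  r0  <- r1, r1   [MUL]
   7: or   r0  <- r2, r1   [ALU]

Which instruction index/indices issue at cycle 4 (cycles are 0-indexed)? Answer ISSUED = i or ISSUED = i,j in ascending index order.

0. or/beq @i0+i1  | 2-wide
1. ld @i2  | no-port MEM/MEM
2. ld @i3  | no-port MEM/MEM
3. st/xor @i4+i5  | 2-wide
4. mul @i6  | WAW r0
5. or @i7  | tail

ISSUED = 6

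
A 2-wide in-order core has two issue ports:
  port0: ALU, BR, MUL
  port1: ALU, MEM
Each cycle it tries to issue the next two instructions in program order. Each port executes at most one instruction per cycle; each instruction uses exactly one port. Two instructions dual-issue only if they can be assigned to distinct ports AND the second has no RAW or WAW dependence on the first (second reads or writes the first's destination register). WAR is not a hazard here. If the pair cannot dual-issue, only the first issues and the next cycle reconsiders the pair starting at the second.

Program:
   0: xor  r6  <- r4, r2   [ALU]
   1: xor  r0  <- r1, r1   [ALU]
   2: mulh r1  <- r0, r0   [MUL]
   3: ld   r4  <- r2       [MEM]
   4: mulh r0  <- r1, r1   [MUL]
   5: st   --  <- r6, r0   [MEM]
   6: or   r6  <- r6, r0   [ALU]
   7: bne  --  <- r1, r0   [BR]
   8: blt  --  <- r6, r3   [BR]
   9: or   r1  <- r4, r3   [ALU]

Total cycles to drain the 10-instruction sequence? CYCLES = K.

  cy0 -> i0,i1 (xor.ALU+xor.ALU) pair
  cy1 -> i2,i3 (mulh.MUL+ld.MEM) pair
  cy2 -> i4 (mulh.MUL) RAW r0
  cy3 -> i5,i6 (st.MEM+or.ALU) pair
  cy4 -> i7 (bne.BR) no-port BR/BR
  cy5 -> i8,i9 (blt.BR+or.ALU) pair

CYCLES = 6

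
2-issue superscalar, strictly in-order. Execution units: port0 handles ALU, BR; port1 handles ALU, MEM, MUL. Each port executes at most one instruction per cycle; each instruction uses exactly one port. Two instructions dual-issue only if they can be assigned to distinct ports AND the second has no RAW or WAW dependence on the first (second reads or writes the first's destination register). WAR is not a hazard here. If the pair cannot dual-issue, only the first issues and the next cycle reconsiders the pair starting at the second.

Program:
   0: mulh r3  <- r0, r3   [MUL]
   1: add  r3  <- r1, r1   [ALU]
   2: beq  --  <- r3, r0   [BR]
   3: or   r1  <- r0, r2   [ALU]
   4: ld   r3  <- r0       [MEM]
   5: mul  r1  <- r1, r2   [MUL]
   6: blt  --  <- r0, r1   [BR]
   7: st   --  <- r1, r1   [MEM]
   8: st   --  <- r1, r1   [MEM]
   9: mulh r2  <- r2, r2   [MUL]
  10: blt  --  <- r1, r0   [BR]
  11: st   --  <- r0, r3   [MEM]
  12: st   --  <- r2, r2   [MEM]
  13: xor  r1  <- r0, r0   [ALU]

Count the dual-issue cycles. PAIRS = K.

PAIRS = 4

c0: i0 mulh.MUL  WAW r3
c1: i1 add.ALU  RAW r3
c2: i2&i3 beq.BR;or.ALU  pair
c3: i4 ld.MEM  no-port MEM/MUL
c4: i5 mul.MUL  RAW r1
c5: i6&i7 blt.BR;st.MEM  pair
c6: i8 st.MEM  no-port MEM/MUL
c7: i9&i10 mulh.MUL;blt.BR  pair
c8: i11 st.MEM  no-port MEM/MEM
c9: i12&i13 st.MEM;xor.ALU  pair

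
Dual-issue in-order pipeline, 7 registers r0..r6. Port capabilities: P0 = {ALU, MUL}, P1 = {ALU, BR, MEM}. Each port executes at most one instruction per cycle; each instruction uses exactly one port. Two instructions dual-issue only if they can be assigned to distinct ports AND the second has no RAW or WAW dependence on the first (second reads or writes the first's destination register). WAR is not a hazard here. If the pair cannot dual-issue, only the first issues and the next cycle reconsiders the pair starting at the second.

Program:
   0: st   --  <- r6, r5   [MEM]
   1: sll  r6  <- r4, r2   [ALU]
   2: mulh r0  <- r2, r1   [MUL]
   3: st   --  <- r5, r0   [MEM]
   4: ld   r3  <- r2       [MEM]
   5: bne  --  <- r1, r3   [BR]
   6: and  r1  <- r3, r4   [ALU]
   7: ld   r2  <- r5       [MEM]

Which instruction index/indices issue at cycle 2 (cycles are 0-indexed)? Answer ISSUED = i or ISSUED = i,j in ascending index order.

  cy0 -> i0/i1 (st.MEM;sll.ALU) 2-wide
  cy1 -> i2 (mulh.MUL) RAW r0
  cy2 -> i3 (st.MEM) no-port MEM/MEM
  cy3 -> i4 (ld.MEM) no-port MEM/BR
  cy4 -> i5/i6 (bne.BR;and.ALU) 2-wide
  cy5 -> i7 (ld.MEM) tail

ISSUED = 3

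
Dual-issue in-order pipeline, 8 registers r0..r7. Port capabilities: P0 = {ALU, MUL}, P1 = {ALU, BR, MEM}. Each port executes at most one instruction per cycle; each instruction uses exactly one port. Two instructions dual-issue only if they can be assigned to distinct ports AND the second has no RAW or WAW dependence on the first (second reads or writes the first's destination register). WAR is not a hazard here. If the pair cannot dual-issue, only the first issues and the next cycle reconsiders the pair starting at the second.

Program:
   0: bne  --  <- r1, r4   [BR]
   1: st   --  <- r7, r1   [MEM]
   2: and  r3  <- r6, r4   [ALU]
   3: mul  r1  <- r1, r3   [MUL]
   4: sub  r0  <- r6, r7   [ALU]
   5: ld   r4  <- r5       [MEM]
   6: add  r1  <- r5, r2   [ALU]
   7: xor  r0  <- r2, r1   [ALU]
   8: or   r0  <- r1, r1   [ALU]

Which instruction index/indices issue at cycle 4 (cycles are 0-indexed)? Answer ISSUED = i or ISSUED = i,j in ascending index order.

ISSUED = 7

  cy0 -> i0 (bne) no-port BR/MEM
  cy1 -> i1+i2 (st and) pair
  cy2 -> i3+i4 (mul sub) pair
  cy3 -> i5+i6 (ld add) pair
  cy4 -> i7 (xor) WAW r0
  cy5 -> i8 (or) tail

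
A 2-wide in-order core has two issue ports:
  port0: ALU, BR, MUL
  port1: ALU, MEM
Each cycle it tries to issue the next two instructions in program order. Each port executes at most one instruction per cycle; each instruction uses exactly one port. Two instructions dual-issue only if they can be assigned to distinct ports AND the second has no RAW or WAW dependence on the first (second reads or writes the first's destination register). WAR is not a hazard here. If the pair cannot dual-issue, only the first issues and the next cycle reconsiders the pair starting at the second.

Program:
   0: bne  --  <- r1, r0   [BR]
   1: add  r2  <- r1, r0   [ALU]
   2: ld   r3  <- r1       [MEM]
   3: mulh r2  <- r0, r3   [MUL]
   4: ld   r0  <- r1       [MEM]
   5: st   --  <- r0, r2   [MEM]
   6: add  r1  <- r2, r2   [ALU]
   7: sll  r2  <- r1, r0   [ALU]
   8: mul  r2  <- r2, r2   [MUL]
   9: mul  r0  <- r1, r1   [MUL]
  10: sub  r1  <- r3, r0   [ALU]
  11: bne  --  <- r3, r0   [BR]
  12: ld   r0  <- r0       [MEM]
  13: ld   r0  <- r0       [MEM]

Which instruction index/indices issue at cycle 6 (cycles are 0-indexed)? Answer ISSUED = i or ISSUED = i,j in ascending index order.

t=0 i0,i1:bne.BR+add.ALU ; 2-wide
t=1 i2:ld.MEM ; RAW r3
t=2 i3,i4:mulh.MUL+ld.MEM ; 2-wide
t=3 i5,i6:st.MEM+add.ALU ; 2-wide
t=4 i7:sll.ALU ; RAW+WAW r2
t=5 i8:mul.MUL ; no-port MUL/MUL
t=6 i9:mul.MUL ; RAW r0
t=7 i10,i11:sub.ALU+bne.BR ; 2-wide
t=8 i12:ld.MEM ; no-port MEM/MEM
t=9 i13:ld.MEM ; tail

ISSUED = 9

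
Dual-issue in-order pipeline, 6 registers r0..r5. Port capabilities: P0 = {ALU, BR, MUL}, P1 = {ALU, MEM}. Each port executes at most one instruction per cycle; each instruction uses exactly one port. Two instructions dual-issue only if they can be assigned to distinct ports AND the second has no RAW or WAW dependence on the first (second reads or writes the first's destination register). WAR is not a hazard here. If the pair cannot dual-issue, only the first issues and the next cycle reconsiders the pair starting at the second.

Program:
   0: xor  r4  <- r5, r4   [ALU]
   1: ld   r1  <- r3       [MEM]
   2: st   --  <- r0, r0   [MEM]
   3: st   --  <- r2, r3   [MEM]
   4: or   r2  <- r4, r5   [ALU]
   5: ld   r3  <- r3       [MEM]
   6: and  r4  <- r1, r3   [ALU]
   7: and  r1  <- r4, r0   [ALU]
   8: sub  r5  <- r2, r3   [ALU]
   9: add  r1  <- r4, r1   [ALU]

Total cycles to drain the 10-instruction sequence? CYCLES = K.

0. xor ld @i0+i1  | pair
1. st @i2  | no-port MEM/MEM
2. st or @i3+i4  | pair
3. ld @i5  | RAW r3
4. and @i6  | RAW r4
5. and sub @i7+i8  | pair
6. add @i9  | tail

CYCLES = 7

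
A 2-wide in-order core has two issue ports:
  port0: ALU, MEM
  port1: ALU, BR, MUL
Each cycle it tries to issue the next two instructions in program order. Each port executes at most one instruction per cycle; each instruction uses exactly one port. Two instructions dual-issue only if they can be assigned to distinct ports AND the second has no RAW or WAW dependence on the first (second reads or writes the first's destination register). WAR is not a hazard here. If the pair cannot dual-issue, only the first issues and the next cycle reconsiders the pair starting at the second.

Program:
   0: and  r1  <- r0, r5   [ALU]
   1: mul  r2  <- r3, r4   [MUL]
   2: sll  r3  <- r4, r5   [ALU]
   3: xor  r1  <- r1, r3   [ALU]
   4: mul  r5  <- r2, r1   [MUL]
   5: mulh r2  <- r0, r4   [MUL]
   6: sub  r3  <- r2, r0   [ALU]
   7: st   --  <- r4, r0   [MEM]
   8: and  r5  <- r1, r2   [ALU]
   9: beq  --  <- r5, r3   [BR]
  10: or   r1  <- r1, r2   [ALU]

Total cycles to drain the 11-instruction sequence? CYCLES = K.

0. and/mul @i0&i1  | dual
1. sll @i2  | RAW r3
2. xor @i3  | RAW r1
3. mul @i4  | no-port MUL/MUL
4. mulh @i5  | RAW r2
5. sub/st @i6&i7  | dual
6. and @i8  | RAW r5
7. beq/or @i9&i10  | dual

CYCLES = 8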